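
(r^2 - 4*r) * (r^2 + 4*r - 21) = r^4 - 37*r^2 + 84*r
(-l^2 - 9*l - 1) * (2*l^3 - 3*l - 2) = -2*l^5 - 18*l^4 + l^3 + 29*l^2 + 21*l + 2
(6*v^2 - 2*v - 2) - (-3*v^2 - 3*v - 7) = 9*v^2 + v + 5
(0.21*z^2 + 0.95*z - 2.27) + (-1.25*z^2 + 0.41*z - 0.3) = -1.04*z^2 + 1.36*z - 2.57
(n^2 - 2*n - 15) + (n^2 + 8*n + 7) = 2*n^2 + 6*n - 8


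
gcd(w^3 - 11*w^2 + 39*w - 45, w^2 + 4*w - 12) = 1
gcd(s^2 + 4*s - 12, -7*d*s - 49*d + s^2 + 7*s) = 1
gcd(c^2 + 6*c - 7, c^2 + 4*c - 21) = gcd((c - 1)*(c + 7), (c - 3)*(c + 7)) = c + 7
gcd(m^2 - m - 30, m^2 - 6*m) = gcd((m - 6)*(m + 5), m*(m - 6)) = m - 6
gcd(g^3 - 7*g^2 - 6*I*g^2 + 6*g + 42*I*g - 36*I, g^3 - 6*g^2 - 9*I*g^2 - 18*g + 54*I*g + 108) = g^2 + g*(-6 - 6*I) + 36*I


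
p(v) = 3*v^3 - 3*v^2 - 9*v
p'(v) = 9*v^2 - 6*v - 9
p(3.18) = 37.52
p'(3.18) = 62.93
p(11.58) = 4152.00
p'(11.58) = 1128.39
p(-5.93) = -677.71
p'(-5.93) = 343.06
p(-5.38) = -505.58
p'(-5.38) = 283.78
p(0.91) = -8.41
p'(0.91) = -7.01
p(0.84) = -7.90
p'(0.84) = -7.69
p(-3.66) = -154.33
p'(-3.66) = 133.52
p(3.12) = 33.83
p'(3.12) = 59.89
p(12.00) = 4644.00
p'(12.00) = 1215.00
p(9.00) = 1863.00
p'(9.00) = 666.00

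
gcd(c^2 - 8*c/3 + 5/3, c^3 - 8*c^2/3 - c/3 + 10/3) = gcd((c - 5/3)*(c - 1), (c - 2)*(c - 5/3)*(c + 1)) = c - 5/3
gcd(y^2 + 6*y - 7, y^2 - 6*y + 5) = y - 1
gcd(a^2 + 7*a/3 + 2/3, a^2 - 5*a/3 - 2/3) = a + 1/3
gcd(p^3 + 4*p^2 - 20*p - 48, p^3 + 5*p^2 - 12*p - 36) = p^2 + 8*p + 12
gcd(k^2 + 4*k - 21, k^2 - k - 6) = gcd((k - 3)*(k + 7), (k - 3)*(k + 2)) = k - 3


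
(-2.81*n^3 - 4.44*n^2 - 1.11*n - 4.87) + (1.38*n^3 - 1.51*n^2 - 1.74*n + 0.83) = -1.43*n^3 - 5.95*n^2 - 2.85*n - 4.04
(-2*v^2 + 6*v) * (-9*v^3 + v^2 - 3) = 18*v^5 - 56*v^4 + 6*v^3 + 6*v^2 - 18*v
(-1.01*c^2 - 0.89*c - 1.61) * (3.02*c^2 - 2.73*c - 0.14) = -3.0502*c^4 + 0.0694999999999997*c^3 - 2.2911*c^2 + 4.5199*c + 0.2254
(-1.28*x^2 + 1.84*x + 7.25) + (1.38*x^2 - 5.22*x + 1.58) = 0.0999999999999999*x^2 - 3.38*x + 8.83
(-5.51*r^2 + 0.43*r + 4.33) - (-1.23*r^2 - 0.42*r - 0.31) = -4.28*r^2 + 0.85*r + 4.64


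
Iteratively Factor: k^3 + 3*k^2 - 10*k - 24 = (k - 3)*(k^2 + 6*k + 8) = (k - 3)*(k + 2)*(k + 4)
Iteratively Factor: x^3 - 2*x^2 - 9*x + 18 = (x + 3)*(x^2 - 5*x + 6) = (x - 2)*(x + 3)*(x - 3)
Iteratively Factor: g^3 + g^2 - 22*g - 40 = (g + 2)*(g^2 - g - 20) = (g + 2)*(g + 4)*(g - 5)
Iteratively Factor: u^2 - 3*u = (u - 3)*(u)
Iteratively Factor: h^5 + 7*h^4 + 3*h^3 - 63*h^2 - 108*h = (h - 3)*(h^4 + 10*h^3 + 33*h^2 + 36*h) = (h - 3)*(h + 4)*(h^3 + 6*h^2 + 9*h) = (h - 3)*(h + 3)*(h + 4)*(h^2 + 3*h) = (h - 3)*(h + 3)^2*(h + 4)*(h)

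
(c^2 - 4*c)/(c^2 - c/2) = 2*(c - 4)/(2*c - 1)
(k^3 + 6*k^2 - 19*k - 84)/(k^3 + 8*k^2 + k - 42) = (k - 4)/(k - 2)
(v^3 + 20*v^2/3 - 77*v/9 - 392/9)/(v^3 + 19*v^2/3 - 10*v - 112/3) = (v + 7/3)/(v + 2)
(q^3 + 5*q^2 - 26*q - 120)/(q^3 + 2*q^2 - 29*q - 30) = (q + 4)/(q + 1)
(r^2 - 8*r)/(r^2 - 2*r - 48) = r/(r + 6)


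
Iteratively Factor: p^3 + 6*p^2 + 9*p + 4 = (p + 1)*(p^2 + 5*p + 4) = (p + 1)^2*(p + 4)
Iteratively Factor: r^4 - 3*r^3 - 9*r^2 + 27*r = (r + 3)*(r^3 - 6*r^2 + 9*r) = r*(r + 3)*(r^2 - 6*r + 9) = r*(r - 3)*(r + 3)*(r - 3)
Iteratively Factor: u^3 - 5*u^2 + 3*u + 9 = (u - 3)*(u^2 - 2*u - 3) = (u - 3)*(u + 1)*(u - 3)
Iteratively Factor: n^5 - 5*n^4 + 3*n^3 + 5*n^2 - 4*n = (n - 1)*(n^4 - 4*n^3 - n^2 + 4*n) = (n - 4)*(n - 1)*(n^3 - n) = (n - 4)*(n - 1)*(n + 1)*(n^2 - n) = n*(n - 4)*(n - 1)*(n + 1)*(n - 1)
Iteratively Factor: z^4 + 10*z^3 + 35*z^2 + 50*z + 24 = (z + 2)*(z^3 + 8*z^2 + 19*z + 12) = (z + 2)*(z + 4)*(z^2 + 4*z + 3) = (z + 2)*(z + 3)*(z + 4)*(z + 1)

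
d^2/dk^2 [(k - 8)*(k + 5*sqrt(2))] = 2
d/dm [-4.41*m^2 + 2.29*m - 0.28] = 2.29 - 8.82*m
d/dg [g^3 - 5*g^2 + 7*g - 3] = 3*g^2 - 10*g + 7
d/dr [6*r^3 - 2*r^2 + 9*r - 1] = 18*r^2 - 4*r + 9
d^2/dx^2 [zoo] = 0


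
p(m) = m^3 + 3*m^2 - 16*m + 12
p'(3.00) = 29.00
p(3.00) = 18.00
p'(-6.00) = 56.00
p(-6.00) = 0.00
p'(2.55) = 18.81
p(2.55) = 7.29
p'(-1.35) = -18.63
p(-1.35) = 36.61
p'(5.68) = 114.87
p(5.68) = 201.16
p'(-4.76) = 23.41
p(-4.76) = 48.28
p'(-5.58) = 43.93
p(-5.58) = 20.95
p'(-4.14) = 10.58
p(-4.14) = 58.70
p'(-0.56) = -18.42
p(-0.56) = 21.73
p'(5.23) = 97.44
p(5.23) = 153.43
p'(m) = 3*m^2 + 6*m - 16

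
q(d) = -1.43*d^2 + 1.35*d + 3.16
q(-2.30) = -7.51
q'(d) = 1.35 - 2.86*d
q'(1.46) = -2.83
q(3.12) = -6.55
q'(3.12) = -7.57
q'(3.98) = -10.03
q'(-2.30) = 7.93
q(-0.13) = 2.96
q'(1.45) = -2.80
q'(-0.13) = 1.72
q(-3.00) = -13.76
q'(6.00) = -15.81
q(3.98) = -14.12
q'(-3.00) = 9.93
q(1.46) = 2.08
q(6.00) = -40.22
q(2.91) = -5.02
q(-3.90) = -23.86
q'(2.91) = -6.97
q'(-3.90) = 12.50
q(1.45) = 2.11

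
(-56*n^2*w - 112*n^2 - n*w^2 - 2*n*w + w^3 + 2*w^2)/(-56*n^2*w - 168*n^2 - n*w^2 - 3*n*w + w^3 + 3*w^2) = (w + 2)/(w + 3)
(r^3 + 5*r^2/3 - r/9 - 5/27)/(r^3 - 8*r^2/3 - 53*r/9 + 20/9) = (r + 1/3)/(r - 4)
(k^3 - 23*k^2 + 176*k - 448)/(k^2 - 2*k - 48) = (k^2 - 15*k + 56)/(k + 6)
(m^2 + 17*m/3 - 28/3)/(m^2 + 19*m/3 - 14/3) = (3*m - 4)/(3*m - 2)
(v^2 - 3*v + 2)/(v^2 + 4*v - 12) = (v - 1)/(v + 6)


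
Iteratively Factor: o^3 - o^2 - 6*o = (o - 3)*(o^2 + 2*o) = o*(o - 3)*(o + 2)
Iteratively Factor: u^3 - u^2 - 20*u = (u)*(u^2 - u - 20) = u*(u - 5)*(u + 4)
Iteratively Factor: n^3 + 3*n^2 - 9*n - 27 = (n + 3)*(n^2 - 9) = (n + 3)^2*(n - 3)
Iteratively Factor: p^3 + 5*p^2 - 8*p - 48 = (p + 4)*(p^2 + p - 12) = (p + 4)^2*(p - 3)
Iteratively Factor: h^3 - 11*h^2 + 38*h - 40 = (h - 5)*(h^2 - 6*h + 8) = (h - 5)*(h - 2)*(h - 4)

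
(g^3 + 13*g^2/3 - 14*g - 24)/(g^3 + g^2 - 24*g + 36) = (g + 4/3)/(g - 2)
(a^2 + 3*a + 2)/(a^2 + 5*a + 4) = (a + 2)/(a + 4)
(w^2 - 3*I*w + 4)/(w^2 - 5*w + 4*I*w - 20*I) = (w^2 - 3*I*w + 4)/(w^2 + w*(-5 + 4*I) - 20*I)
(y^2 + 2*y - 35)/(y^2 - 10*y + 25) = (y + 7)/(y - 5)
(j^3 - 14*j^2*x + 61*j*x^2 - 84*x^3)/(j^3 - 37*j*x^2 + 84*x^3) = (j - 7*x)/(j + 7*x)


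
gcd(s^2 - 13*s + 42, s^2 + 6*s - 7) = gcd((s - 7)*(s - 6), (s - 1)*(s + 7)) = 1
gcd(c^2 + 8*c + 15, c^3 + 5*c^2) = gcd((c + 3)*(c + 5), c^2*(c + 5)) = c + 5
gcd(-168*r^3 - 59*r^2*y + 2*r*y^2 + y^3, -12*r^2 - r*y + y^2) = 3*r + y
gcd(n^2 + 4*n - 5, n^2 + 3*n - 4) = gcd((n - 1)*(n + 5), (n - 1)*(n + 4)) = n - 1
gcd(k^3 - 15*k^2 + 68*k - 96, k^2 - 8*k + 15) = k - 3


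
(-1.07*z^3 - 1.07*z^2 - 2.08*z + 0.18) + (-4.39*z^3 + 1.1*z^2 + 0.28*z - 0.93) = -5.46*z^3 + 0.03*z^2 - 1.8*z - 0.75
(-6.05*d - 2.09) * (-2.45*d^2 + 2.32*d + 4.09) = 14.8225*d^3 - 8.9155*d^2 - 29.5933*d - 8.5481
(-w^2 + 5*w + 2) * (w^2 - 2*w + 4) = -w^4 + 7*w^3 - 12*w^2 + 16*w + 8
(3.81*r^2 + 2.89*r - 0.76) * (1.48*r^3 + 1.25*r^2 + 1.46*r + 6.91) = 5.6388*r^5 + 9.0397*r^4 + 8.0503*r^3 + 29.5965*r^2 + 18.8603*r - 5.2516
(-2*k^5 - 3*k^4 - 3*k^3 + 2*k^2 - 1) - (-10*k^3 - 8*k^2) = -2*k^5 - 3*k^4 + 7*k^3 + 10*k^2 - 1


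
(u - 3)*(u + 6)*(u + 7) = u^3 + 10*u^2 + 3*u - 126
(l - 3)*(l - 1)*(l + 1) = l^3 - 3*l^2 - l + 3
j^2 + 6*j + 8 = (j + 2)*(j + 4)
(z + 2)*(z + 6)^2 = z^3 + 14*z^2 + 60*z + 72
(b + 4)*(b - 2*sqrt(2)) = b^2 - 2*sqrt(2)*b + 4*b - 8*sqrt(2)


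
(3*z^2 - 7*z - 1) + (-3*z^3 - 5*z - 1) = -3*z^3 + 3*z^2 - 12*z - 2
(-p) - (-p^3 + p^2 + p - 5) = p^3 - p^2 - 2*p + 5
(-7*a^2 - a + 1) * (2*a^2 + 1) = -14*a^4 - 2*a^3 - 5*a^2 - a + 1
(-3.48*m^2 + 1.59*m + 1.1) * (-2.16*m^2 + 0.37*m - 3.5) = 7.5168*m^4 - 4.722*m^3 + 10.3923*m^2 - 5.158*m - 3.85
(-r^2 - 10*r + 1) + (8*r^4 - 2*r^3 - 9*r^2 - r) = 8*r^4 - 2*r^3 - 10*r^2 - 11*r + 1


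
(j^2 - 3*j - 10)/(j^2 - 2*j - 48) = (-j^2 + 3*j + 10)/(-j^2 + 2*j + 48)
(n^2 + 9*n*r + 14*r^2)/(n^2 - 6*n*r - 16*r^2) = (-n - 7*r)/(-n + 8*r)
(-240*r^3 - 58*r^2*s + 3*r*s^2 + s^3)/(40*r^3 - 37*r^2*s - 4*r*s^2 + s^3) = (-6*r - s)/(r - s)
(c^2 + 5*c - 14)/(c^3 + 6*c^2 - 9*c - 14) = 1/(c + 1)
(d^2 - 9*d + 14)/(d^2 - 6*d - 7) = (d - 2)/(d + 1)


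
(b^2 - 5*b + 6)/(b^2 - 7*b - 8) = (-b^2 + 5*b - 6)/(-b^2 + 7*b + 8)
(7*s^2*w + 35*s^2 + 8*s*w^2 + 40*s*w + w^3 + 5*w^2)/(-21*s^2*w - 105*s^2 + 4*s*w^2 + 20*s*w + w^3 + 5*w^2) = (-s - w)/(3*s - w)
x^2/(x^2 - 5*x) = x/(x - 5)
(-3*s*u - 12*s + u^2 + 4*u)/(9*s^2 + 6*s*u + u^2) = (-3*s*u - 12*s + u^2 + 4*u)/(9*s^2 + 6*s*u + u^2)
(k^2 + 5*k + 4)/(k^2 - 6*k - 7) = (k + 4)/(k - 7)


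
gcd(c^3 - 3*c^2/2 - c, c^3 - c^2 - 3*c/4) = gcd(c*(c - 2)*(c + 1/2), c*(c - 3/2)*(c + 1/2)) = c^2 + c/2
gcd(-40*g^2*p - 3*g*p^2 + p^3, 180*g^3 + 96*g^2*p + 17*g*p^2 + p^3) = 5*g + p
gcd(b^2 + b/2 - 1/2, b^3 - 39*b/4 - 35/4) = b + 1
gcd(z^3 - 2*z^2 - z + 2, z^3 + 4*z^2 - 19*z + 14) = z^2 - 3*z + 2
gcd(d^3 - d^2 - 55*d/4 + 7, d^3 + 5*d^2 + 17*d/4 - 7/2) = d^2 + 3*d - 7/4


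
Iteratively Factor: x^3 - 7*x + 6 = (x + 3)*(x^2 - 3*x + 2) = (x - 1)*(x + 3)*(x - 2)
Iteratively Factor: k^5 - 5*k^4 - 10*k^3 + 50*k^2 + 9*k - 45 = (k + 3)*(k^4 - 8*k^3 + 14*k^2 + 8*k - 15) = (k - 5)*(k + 3)*(k^3 - 3*k^2 - k + 3) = (k - 5)*(k + 1)*(k + 3)*(k^2 - 4*k + 3) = (k - 5)*(k - 1)*(k + 1)*(k + 3)*(k - 3)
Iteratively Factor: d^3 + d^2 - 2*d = (d)*(d^2 + d - 2) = d*(d - 1)*(d + 2)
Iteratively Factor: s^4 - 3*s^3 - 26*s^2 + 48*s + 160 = (s - 5)*(s^3 + 2*s^2 - 16*s - 32) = (s - 5)*(s + 2)*(s^2 - 16) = (s - 5)*(s + 2)*(s + 4)*(s - 4)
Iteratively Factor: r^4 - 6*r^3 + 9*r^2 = (r - 3)*(r^3 - 3*r^2) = r*(r - 3)*(r^2 - 3*r) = r^2*(r - 3)*(r - 3)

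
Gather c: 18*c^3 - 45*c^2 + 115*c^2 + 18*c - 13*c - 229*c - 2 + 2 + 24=18*c^3 + 70*c^2 - 224*c + 24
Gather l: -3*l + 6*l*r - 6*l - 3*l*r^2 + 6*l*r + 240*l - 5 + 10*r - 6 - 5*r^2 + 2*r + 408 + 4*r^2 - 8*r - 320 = l*(-3*r^2 + 12*r + 231) - r^2 + 4*r + 77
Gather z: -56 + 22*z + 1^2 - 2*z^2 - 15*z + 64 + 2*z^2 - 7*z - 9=0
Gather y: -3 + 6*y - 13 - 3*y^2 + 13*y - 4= -3*y^2 + 19*y - 20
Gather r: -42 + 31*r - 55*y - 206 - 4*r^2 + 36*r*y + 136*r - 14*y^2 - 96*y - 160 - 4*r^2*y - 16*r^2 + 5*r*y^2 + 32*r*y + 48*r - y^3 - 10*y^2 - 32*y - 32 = r^2*(-4*y - 20) + r*(5*y^2 + 68*y + 215) - y^3 - 24*y^2 - 183*y - 440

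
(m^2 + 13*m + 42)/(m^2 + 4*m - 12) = (m + 7)/(m - 2)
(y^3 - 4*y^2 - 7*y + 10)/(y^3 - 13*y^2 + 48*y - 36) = (y^2 - 3*y - 10)/(y^2 - 12*y + 36)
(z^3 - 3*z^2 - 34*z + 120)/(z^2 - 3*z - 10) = (z^2 + 2*z - 24)/(z + 2)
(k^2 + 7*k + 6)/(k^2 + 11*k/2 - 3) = 2*(k + 1)/(2*k - 1)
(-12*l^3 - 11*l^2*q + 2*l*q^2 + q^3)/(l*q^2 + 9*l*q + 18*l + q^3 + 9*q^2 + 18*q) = (-12*l^2 + l*q + q^2)/(q^2 + 9*q + 18)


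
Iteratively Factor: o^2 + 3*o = (o + 3)*(o)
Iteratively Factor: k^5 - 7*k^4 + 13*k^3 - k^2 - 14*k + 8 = (k - 1)*(k^4 - 6*k^3 + 7*k^2 + 6*k - 8) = (k - 2)*(k - 1)*(k^3 - 4*k^2 - k + 4) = (k - 4)*(k - 2)*(k - 1)*(k^2 - 1) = (k - 4)*(k - 2)*(k - 1)*(k + 1)*(k - 1)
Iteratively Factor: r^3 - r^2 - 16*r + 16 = (r - 4)*(r^2 + 3*r - 4) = (r - 4)*(r + 4)*(r - 1)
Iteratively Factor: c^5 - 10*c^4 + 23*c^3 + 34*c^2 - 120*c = (c - 4)*(c^4 - 6*c^3 - c^2 + 30*c) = (c - 4)*(c - 3)*(c^3 - 3*c^2 - 10*c) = (c - 5)*(c - 4)*(c - 3)*(c^2 + 2*c) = (c - 5)*(c - 4)*(c - 3)*(c + 2)*(c)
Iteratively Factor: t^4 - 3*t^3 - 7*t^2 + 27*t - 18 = (t - 2)*(t^3 - t^2 - 9*t + 9) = (t - 2)*(t - 1)*(t^2 - 9) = (t - 3)*(t - 2)*(t - 1)*(t + 3)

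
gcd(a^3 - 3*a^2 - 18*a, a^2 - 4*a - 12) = a - 6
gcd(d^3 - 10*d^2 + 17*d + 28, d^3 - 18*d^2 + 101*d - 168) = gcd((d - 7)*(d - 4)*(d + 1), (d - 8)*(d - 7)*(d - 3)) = d - 7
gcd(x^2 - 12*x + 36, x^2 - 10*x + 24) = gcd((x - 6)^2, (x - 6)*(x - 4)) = x - 6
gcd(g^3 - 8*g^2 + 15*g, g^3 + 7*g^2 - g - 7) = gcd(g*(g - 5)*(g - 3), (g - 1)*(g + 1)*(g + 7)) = 1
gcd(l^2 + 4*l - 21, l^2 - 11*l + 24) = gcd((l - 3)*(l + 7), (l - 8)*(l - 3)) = l - 3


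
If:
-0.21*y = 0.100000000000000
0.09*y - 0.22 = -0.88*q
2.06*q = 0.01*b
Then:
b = 61.53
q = 0.30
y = -0.48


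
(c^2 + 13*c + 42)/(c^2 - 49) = (c + 6)/(c - 7)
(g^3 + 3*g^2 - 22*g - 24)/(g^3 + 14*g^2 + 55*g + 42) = (g - 4)/(g + 7)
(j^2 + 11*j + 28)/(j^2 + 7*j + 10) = (j^2 + 11*j + 28)/(j^2 + 7*j + 10)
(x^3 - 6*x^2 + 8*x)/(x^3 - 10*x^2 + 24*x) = (x - 2)/(x - 6)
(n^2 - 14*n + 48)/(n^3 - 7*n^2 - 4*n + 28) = (n^2 - 14*n + 48)/(n^3 - 7*n^2 - 4*n + 28)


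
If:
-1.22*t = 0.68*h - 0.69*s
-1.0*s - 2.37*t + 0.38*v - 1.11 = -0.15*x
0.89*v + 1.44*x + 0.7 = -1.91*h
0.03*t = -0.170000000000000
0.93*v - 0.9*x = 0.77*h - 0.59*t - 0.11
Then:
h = 18.01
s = 7.73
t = -5.67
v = -3.25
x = -22.36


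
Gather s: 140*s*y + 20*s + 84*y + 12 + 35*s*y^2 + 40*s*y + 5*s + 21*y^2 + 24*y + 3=s*(35*y^2 + 180*y + 25) + 21*y^2 + 108*y + 15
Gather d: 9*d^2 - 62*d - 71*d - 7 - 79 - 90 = 9*d^2 - 133*d - 176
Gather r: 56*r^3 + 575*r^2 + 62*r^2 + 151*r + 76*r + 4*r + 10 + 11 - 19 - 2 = 56*r^3 + 637*r^2 + 231*r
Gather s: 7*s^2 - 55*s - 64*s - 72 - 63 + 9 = 7*s^2 - 119*s - 126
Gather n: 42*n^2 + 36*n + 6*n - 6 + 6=42*n^2 + 42*n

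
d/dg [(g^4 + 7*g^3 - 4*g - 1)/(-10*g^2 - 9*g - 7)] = (-20*g^5 - 97*g^4 - 154*g^3 - 187*g^2 - 20*g + 19)/(100*g^4 + 180*g^3 + 221*g^2 + 126*g + 49)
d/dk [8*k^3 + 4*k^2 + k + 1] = 24*k^2 + 8*k + 1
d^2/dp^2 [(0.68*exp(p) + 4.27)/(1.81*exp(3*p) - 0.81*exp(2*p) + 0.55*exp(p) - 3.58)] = (8.91099199999999*exp(6*p) + 122.909679*exp(5*p) - 71.124329*exp(4*p) + 77.29213*exp(3*p) + 231.480675*exp(2*p) - 46.897989*exp(p) + 17.122782)*exp(p)/(5.929741*exp(9*p) - 7.960923*exp(8*p) + 8.968188*exp(7*p) - 40.554885*exp(6*p) + 34.216968*exp(5*p) - 29.164929*exp(4*p) + 79.328767*exp(3*p) - 34.392702*exp(2*p) + 21.14706*exp(p) - 45.882712)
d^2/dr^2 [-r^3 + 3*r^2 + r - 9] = 6 - 6*r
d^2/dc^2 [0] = 0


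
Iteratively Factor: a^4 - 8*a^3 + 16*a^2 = (a)*(a^3 - 8*a^2 + 16*a) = a^2*(a^2 - 8*a + 16) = a^2*(a - 4)*(a - 4)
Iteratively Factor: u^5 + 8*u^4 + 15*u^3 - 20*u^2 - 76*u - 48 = (u - 2)*(u^4 + 10*u^3 + 35*u^2 + 50*u + 24) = (u - 2)*(u + 3)*(u^3 + 7*u^2 + 14*u + 8) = (u - 2)*(u + 2)*(u + 3)*(u^2 + 5*u + 4) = (u - 2)*(u + 2)*(u + 3)*(u + 4)*(u + 1)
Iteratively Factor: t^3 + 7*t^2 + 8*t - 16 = (t - 1)*(t^2 + 8*t + 16) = (t - 1)*(t + 4)*(t + 4)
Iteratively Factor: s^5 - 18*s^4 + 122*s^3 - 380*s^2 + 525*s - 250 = (s - 2)*(s^4 - 16*s^3 + 90*s^2 - 200*s + 125) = (s - 5)*(s - 2)*(s^3 - 11*s^2 + 35*s - 25) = (s - 5)*(s - 2)*(s - 1)*(s^2 - 10*s + 25) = (s - 5)^2*(s - 2)*(s - 1)*(s - 5)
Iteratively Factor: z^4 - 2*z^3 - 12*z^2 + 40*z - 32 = (z - 2)*(z^3 - 12*z + 16) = (z - 2)^2*(z^2 + 2*z - 8) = (z - 2)^2*(z + 4)*(z - 2)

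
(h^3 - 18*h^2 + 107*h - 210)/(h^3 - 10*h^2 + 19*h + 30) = (h - 7)/(h + 1)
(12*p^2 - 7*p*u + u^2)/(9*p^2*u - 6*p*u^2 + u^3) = (4*p - u)/(u*(3*p - u))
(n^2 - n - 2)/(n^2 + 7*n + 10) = (n^2 - n - 2)/(n^2 + 7*n + 10)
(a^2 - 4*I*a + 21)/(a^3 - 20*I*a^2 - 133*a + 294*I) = (a + 3*I)/(a^2 - 13*I*a - 42)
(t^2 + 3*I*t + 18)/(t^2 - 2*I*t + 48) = (t - 3*I)/(t - 8*I)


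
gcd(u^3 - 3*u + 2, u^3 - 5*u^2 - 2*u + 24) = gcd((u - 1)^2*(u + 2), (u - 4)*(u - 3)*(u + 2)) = u + 2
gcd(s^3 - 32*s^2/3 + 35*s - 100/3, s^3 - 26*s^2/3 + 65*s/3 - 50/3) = s^2 - 20*s/3 + 25/3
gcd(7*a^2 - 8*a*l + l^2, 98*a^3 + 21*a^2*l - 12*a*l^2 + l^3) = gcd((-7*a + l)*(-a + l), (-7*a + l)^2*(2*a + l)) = 7*a - l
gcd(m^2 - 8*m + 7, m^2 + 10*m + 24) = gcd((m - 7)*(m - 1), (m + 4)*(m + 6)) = 1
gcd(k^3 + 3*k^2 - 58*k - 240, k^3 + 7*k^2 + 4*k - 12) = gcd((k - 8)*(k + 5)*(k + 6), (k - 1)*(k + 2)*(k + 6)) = k + 6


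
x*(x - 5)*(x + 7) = x^3 + 2*x^2 - 35*x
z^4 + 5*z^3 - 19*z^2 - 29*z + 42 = (z - 3)*(z - 1)*(z + 2)*(z + 7)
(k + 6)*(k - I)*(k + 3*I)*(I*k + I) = I*k^4 - 2*k^3 + 7*I*k^3 - 14*k^2 + 9*I*k^2 - 12*k + 21*I*k + 18*I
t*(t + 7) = t^2 + 7*t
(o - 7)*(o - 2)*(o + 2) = o^3 - 7*o^2 - 4*o + 28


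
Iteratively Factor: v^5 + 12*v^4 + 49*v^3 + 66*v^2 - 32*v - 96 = (v + 4)*(v^4 + 8*v^3 + 17*v^2 - 2*v - 24) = (v + 4)^2*(v^3 + 4*v^2 + v - 6) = (v - 1)*(v + 4)^2*(v^2 + 5*v + 6) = (v - 1)*(v + 2)*(v + 4)^2*(v + 3)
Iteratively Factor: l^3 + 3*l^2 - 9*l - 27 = (l - 3)*(l^2 + 6*l + 9) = (l - 3)*(l + 3)*(l + 3)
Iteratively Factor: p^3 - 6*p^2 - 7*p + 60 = (p - 4)*(p^2 - 2*p - 15) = (p - 4)*(p + 3)*(p - 5)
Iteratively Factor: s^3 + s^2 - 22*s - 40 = (s - 5)*(s^2 + 6*s + 8) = (s - 5)*(s + 2)*(s + 4)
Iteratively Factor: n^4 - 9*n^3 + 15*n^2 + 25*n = (n - 5)*(n^3 - 4*n^2 - 5*n) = (n - 5)^2*(n^2 + n) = (n - 5)^2*(n + 1)*(n)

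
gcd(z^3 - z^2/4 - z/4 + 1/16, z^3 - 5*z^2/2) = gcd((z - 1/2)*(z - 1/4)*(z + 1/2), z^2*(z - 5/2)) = 1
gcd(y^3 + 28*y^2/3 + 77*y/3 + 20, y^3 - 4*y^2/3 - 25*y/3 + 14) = y + 3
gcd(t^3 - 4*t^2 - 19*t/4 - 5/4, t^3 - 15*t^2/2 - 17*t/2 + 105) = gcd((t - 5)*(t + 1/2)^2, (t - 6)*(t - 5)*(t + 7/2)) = t - 5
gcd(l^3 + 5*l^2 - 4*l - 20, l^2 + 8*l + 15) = l + 5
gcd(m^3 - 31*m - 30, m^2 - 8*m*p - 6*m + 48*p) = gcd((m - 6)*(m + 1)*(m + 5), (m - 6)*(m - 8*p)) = m - 6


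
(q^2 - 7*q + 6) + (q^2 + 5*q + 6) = 2*q^2 - 2*q + 12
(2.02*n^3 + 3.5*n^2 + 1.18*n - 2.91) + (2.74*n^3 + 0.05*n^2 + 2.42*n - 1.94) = 4.76*n^3 + 3.55*n^2 + 3.6*n - 4.85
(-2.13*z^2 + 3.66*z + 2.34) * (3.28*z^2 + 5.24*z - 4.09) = -6.9864*z^4 + 0.8436*z^3 + 35.5653*z^2 - 2.7078*z - 9.5706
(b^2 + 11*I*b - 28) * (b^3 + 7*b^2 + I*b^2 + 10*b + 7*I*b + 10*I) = b^5 + 7*b^4 + 12*I*b^4 - 29*b^3 + 84*I*b^3 - 273*b^2 + 92*I*b^2 - 390*b - 196*I*b - 280*I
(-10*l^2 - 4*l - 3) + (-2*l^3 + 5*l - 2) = -2*l^3 - 10*l^2 + l - 5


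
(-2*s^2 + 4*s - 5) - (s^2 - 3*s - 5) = -3*s^2 + 7*s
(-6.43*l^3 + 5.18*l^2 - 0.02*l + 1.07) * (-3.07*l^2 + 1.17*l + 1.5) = 19.7401*l^5 - 23.4257*l^4 - 3.523*l^3 + 4.4617*l^2 + 1.2219*l + 1.605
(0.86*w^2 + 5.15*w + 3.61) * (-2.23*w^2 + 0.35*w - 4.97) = -1.9178*w^4 - 11.1835*w^3 - 10.522*w^2 - 24.332*w - 17.9417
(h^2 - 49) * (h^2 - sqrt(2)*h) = h^4 - sqrt(2)*h^3 - 49*h^2 + 49*sqrt(2)*h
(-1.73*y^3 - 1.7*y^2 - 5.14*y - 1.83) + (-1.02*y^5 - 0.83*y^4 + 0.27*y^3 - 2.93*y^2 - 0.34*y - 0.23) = -1.02*y^5 - 0.83*y^4 - 1.46*y^3 - 4.63*y^2 - 5.48*y - 2.06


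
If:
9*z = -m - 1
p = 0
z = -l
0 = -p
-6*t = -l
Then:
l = -z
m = -9*z - 1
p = 0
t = -z/6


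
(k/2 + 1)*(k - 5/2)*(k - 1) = k^3/2 - 3*k^2/4 - 9*k/4 + 5/2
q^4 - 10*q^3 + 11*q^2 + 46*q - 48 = (q - 8)*(q - 3)*(q - 1)*(q + 2)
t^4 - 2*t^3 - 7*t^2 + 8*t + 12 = (t - 3)*(t - 2)*(t + 1)*(t + 2)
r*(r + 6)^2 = r^3 + 12*r^2 + 36*r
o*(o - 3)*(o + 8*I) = o^3 - 3*o^2 + 8*I*o^2 - 24*I*o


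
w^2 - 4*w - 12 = (w - 6)*(w + 2)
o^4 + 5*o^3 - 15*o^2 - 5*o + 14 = (o - 2)*(o - 1)*(o + 1)*(o + 7)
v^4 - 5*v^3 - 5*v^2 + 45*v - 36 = (v - 4)*(v - 3)*(v - 1)*(v + 3)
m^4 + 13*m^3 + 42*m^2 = m^2*(m + 6)*(m + 7)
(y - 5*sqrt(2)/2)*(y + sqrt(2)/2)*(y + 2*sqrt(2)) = y^3 - 21*y/2 - 5*sqrt(2)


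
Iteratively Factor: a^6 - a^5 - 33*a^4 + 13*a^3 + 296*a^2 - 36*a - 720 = (a - 3)*(a^5 + 2*a^4 - 27*a^3 - 68*a^2 + 92*a + 240) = (a - 3)*(a + 2)*(a^4 - 27*a^2 - 14*a + 120) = (a - 3)*(a - 2)*(a + 2)*(a^3 + 2*a^2 - 23*a - 60) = (a - 3)*(a - 2)*(a + 2)*(a + 3)*(a^2 - a - 20) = (a - 3)*(a - 2)*(a + 2)*(a + 3)*(a + 4)*(a - 5)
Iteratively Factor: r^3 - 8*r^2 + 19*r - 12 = (r - 1)*(r^2 - 7*r + 12) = (r - 4)*(r - 1)*(r - 3)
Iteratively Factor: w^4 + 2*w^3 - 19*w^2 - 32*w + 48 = (w - 4)*(w^3 + 6*w^2 + 5*w - 12) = (w - 4)*(w + 3)*(w^2 + 3*w - 4) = (w - 4)*(w - 1)*(w + 3)*(w + 4)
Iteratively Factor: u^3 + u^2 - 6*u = (u + 3)*(u^2 - 2*u) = (u - 2)*(u + 3)*(u)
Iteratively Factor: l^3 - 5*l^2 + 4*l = (l - 1)*(l^2 - 4*l) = (l - 4)*(l - 1)*(l)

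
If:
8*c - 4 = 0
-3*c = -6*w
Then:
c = 1/2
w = 1/4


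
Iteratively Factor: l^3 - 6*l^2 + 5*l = (l)*(l^2 - 6*l + 5) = l*(l - 5)*(l - 1)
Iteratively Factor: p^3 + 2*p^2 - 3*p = (p - 1)*(p^2 + 3*p) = p*(p - 1)*(p + 3)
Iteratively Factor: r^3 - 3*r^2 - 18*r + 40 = (r - 2)*(r^2 - r - 20) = (r - 5)*(r - 2)*(r + 4)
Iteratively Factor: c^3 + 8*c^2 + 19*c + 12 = (c + 1)*(c^2 + 7*c + 12) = (c + 1)*(c + 3)*(c + 4)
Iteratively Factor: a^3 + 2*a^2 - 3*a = (a + 3)*(a^2 - a) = (a - 1)*(a + 3)*(a)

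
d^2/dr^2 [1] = 0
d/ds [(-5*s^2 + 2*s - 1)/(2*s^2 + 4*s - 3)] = 2*(-12*s^2 + 17*s - 1)/(4*s^4 + 16*s^3 + 4*s^2 - 24*s + 9)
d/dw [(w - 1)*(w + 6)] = 2*w + 5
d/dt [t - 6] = 1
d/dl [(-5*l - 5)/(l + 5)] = -20/(l + 5)^2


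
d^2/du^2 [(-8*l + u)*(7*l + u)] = 2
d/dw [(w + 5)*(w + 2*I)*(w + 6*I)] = 3*w^2 + w*(10 + 16*I) - 12 + 40*I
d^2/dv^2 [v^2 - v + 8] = 2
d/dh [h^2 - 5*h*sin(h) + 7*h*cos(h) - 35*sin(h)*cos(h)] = -7*h*sin(h) - 5*h*cos(h) + 2*h - 5*sin(h) + 7*cos(h) - 35*cos(2*h)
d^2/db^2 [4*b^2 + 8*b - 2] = 8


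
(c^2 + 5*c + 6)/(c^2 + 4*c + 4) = (c + 3)/(c + 2)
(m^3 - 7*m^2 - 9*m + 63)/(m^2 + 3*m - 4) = (m^3 - 7*m^2 - 9*m + 63)/(m^2 + 3*m - 4)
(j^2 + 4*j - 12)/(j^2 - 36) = (j - 2)/(j - 6)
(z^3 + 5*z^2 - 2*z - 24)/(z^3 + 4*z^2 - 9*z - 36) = (z - 2)/(z - 3)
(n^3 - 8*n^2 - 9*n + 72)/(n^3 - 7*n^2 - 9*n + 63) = (n - 8)/(n - 7)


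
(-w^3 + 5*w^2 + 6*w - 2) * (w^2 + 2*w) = -w^5 + 3*w^4 + 16*w^3 + 10*w^2 - 4*w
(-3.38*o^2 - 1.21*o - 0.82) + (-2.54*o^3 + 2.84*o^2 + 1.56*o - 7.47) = -2.54*o^3 - 0.54*o^2 + 0.35*o - 8.29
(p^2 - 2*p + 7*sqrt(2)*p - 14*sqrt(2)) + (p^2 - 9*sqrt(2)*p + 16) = 2*p^2 - 2*sqrt(2)*p - 2*p - 14*sqrt(2) + 16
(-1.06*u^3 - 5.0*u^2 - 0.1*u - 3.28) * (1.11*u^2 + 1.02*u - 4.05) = -1.1766*u^5 - 6.6312*u^4 - 0.917999999999999*u^3 + 16.5072*u^2 - 2.9406*u + 13.284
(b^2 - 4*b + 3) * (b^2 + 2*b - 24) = b^4 - 2*b^3 - 29*b^2 + 102*b - 72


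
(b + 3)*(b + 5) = b^2 + 8*b + 15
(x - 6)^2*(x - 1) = x^3 - 13*x^2 + 48*x - 36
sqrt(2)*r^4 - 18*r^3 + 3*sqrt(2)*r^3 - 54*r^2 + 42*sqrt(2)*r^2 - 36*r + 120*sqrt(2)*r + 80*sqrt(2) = (r + 2)*(r - 5*sqrt(2))*(r - 4*sqrt(2))*(sqrt(2)*r + sqrt(2))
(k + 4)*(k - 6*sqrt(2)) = k^2 - 6*sqrt(2)*k + 4*k - 24*sqrt(2)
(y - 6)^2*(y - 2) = y^3 - 14*y^2 + 60*y - 72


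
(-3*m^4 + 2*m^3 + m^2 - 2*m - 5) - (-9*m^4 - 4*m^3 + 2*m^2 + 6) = 6*m^4 + 6*m^3 - m^2 - 2*m - 11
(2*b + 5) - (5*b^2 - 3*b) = -5*b^2 + 5*b + 5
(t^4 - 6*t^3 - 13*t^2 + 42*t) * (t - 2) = t^5 - 8*t^4 - t^3 + 68*t^2 - 84*t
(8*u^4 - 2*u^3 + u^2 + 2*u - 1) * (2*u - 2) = 16*u^5 - 20*u^4 + 6*u^3 + 2*u^2 - 6*u + 2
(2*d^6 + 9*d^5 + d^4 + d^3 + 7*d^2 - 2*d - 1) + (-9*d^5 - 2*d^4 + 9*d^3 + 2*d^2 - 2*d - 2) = 2*d^6 - d^4 + 10*d^3 + 9*d^2 - 4*d - 3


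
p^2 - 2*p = p*(p - 2)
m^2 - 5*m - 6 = (m - 6)*(m + 1)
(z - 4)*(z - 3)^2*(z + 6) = z^4 - 4*z^3 - 27*z^2 + 162*z - 216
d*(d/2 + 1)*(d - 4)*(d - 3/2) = d^4/2 - 7*d^3/4 - 5*d^2/2 + 6*d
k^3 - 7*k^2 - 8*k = k*(k - 8)*(k + 1)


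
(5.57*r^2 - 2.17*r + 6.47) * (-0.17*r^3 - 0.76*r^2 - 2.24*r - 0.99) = -0.9469*r^5 - 3.8643*r^4 - 11.9275*r^3 - 5.5707*r^2 - 12.3445*r - 6.4053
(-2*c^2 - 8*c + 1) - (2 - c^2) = -c^2 - 8*c - 1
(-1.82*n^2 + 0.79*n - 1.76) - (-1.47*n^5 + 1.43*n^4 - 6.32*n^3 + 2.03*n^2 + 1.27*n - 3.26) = 1.47*n^5 - 1.43*n^4 + 6.32*n^3 - 3.85*n^2 - 0.48*n + 1.5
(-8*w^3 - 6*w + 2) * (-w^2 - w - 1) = 8*w^5 + 8*w^4 + 14*w^3 + 4*w^2 + 4*w - 2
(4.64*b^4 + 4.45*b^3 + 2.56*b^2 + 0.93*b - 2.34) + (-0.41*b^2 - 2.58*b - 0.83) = 4.64*b^4 + 4.45*b^3 + 2.15*b^2 - 1.65*b - 3.17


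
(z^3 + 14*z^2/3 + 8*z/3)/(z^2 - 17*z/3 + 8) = z*(3*z^2 + 14*z + 8)/(3*z^2 - 17*z + 24)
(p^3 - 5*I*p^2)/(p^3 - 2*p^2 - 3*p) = p*(-p + 5*I)/(-p^2 + 2*p + 3)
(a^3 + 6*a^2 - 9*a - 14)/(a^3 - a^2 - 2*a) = (a + 7)/a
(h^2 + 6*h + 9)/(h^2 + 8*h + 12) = (h^2 + 6*h + 9)/(h^2 + 8*h + 12)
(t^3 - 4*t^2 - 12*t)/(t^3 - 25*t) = (t^2 - 4*t - 12)/(t^2 - 25)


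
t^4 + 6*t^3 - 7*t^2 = t^2*(t - 1)*(t + 7)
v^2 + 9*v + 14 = (v + 2)*(v + 7)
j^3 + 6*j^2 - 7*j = j*(j - 1)*(j + 7)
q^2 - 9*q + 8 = (q - 8)*(q - 1)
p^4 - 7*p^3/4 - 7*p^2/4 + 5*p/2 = p*(p - 2)*(p - 1)*(p + 5/4)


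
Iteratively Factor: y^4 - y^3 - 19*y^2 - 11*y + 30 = (y + 3)*(y^3 - 4*y^2 - 7*y + 10) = (y - 5)*(y + 3)*(y^2 + y - 2) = (y - 5)*(y - 1)*(y + 3)*(y + 2)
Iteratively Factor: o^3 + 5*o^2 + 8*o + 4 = (o + 1)*(o^2 + 4*o + 4) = (o + 1)*(o + 2)*(o + 2)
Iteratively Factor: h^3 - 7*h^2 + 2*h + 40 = (h - 4)*(h^2 - 3*h - 10) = (h - 5)*(h - 4)*(h + 2)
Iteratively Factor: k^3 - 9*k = (k - 3)*(k^2 + 3*k) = k*(k - 3)*(k + 3)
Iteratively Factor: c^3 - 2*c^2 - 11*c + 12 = (c - 4)*(c^2 + 2*c - 3) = (c - 4)*(c - 1)*(c + 3)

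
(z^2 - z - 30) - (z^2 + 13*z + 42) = -14*z - 72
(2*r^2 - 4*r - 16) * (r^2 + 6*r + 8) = 2*r^4 + 8*r^3 - 24*r^2 - 128*r - 128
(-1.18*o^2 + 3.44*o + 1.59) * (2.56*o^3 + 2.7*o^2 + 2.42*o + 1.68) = -3.0208*o^5 + 5.6204*o^4 + 10.5028*o^3 + 10.6354*o^2 + 9.627*o + 2.6712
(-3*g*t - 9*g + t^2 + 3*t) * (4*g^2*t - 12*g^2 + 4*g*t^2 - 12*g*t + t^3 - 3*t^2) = -12*g^3*t^2 + 108*g^3 - 8*g^2*t^3 + 72*g^2*t + g*t^4 - 9*g*t^2 + t^5 - 9*t^3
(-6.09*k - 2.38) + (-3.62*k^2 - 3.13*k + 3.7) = -3.62*k^2 - 9.22*k + 1.32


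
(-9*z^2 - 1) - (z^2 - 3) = 2 - 10*z^2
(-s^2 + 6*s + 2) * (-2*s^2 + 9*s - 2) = 2*s^4 - 21*s^3 + 52*s^2 + 6*s - 4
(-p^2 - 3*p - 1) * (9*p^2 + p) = -9*p^4 - 28*p^3 - 12*p^2 - p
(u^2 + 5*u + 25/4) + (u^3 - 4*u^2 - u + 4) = u^3 - 3*u^2 + 4*u + 41/4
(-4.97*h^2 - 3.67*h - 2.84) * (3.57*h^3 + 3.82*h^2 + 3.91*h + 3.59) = -17.7429*h^5 - 32.0873*h^4 - 43.5909*h^3 - 43.0408*h^2 - 24.2797*h - 10.1956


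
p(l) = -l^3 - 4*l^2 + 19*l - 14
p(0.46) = -6.20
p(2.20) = -2.21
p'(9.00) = -296.00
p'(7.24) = -196.17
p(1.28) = 1.67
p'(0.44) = 14.90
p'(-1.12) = 24.20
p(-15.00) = 2176.00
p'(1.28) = 3.84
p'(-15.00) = -536.00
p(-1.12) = -38.89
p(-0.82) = -31.72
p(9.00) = -896.00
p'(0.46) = 14.69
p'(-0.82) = 23.54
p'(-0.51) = 22.30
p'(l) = -3*l^2 - 8*l + 19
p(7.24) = -465.61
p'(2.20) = -13.12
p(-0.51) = -24.60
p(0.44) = -6.50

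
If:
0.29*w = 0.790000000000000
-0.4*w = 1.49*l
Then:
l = -0.73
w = 2.72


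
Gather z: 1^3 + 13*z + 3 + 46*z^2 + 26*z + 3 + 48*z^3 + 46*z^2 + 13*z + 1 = 48*z^3 + 92*z^2 + 52*z + 8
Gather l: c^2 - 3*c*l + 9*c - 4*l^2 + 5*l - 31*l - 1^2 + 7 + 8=c^2 + 9*c - 4*l^2 + l*(-3*c - 26) + 14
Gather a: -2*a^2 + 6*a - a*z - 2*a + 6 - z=-2*a^2 + a*(4 - z) - z + 6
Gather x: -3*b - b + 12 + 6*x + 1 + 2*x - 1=-4*b + 8*x + 12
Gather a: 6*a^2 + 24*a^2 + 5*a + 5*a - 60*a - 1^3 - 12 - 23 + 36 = 30*a^2 - 50*a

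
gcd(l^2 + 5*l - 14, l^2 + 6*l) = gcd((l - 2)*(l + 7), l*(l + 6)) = 1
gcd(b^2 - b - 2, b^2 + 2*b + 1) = b + 1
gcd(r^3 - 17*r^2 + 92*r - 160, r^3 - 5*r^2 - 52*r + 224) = r^2 - 12*r + 32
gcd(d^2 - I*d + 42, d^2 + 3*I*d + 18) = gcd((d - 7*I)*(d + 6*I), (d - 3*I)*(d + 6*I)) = d + 6*I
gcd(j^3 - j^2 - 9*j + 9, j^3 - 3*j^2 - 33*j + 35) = j - 1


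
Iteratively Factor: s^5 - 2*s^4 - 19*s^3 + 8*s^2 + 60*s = (s)*(s^4 - 2*s^3 - 19*s^2 + 8*s + 60) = s*(s + 2)*(s^3 - 4*s^2 - 11*s + 30) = s*(s - 2)*(s + 2)*(s^2 - 2*s - 15) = s*(s - 5)*(s - 2)*(s + 2)*(s + 3)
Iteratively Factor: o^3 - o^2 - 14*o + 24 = (o + 4)*(o^2 - 5*o + 6) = (o - 2)*(o + 4)*(o - 3)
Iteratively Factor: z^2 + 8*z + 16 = (z + 4)*(z + 4)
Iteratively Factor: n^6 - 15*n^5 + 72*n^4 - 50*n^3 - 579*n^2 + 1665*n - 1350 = (n - 2)*(n^5 - 13*n^4 + 46*n^3 + 42*n^2 - 495*n + 675) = (n - 2)*(n + 3)*(n^4 - 16*n^3 + 94*n^2 - 240*n + 225) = (n - 5)*(n - 2)*(n + 3)*(n^3 - 11*n^2 + 39*n - 45) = (n - 5)^2*(n - 2)*(n + 3)*(n^2 - 6*n + 9) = (n - 5)^2*(n - 3)*(n - 2)*(n + 3)*(n - 3)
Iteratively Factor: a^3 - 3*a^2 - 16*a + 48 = (a + 4)*(a^2 - 7*a + 12) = (a - 3)*(a + 4)*(a - 4)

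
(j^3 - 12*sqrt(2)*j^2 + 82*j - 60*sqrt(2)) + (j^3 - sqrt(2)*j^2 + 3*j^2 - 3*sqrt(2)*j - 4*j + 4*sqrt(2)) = 2*j^3 - 13*sqrt(2)*j^2 + 3*j^2 - 3*sqrt(2)*j + 78*j - 56*sqrt(2)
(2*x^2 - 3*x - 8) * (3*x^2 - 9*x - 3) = 6*x^4 - 27*x^3 - 3*x^2 + 81*x + 24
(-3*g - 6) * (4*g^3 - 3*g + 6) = -12*g^4 - 24*g^3 + 9*g^2 - 36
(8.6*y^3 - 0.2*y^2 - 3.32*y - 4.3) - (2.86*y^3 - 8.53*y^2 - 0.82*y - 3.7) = 5.74*y^3 + 8.33*y^2 - 2.5*y - 0.6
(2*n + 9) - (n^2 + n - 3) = -n^2 + n + 12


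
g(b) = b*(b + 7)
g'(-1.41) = 4.18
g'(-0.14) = 6.72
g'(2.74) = 12.48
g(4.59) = 53.20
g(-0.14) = -0.96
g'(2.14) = 11.28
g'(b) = 2*b + 7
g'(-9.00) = -11.00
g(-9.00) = 18.00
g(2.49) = 23.63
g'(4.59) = 16.18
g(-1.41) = -7.88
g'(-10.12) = -13.24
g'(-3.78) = -0.56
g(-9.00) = 18.00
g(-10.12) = 31.57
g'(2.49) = 11.98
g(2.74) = 26.69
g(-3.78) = -12.17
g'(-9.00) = -11.00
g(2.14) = 19.56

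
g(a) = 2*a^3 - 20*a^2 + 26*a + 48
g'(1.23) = -14.12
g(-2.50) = -173.25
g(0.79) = 57.04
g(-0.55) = 27.32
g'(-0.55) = 49.82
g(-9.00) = -3264.00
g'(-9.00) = 872.00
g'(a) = 6*a^2 - 40*a + 26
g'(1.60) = -22.64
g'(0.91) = -5.43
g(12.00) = 936.00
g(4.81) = -67.09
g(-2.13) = -117.45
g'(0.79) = -1.86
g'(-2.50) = 163.50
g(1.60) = 46.59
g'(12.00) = 410.00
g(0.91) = 56.61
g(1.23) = 53.44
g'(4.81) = -27.58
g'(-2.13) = 138.42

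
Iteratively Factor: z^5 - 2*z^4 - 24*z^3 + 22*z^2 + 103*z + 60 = (z - 5)*(z^4 + 3*z^3 - 9*z^2 - 23*z - 12) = (z - 5)*(z + 4)*(z^3 - z^2 - 5*z - 3) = (z - 5)*(z - 3)*(z + 4)*(z^2 + 2*z + 1) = (z - 5)*(z - 3)*(z + 1)*(z + 4)*(z + 1)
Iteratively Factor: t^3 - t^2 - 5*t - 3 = (t - 3)*(t^2 + 2*t + 1) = (t - 3)*(t + 1)*(t + 1)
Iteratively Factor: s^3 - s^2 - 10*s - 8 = (s - 4)*(s^2 + 3*s + 2) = (s - 4)*(s + 2)*(s + 1)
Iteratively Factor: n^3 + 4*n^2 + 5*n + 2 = (n + 2)*(n^2 + 2*n + 1) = (n + 1)*(n + 2)*(n + 1)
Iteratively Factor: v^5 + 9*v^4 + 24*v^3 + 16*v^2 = (v + 1)*(v^4 + 8*v^3 + 16*v^2) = (v + 1)*(v + 4)*(v^3 + 4*v^2) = v*(v + 1)*(v + 4)*(v^2 + 4*v) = v^2*(v + 1)*(v + 4)*(v + 4)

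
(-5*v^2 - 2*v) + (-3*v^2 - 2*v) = -8*v^2 - 4*v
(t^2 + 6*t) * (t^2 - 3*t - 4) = t^4 + 3*t^3 - 22*t^2 - 24*t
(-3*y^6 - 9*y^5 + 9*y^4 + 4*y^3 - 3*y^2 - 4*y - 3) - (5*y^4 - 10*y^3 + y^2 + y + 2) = -3*y^6 - 9*y^5 + 4*y^4 + 14*y^3 - 4*y^2 - 5*y - 5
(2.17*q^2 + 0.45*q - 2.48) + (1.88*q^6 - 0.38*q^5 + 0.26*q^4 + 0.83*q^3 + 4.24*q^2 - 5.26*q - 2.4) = 1.88*q^6 - 0.38*q^5 + 0.26*q^4 + 0.83*q^3 + 6.41*q^2 - 4.81*q - 4.88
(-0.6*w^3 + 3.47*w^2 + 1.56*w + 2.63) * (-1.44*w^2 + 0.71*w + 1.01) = 0.864*w^5 - 5.4228*w^4 - 0.3887*w^3 + 0.8251*w^2 + 3.4429*w + 2.6563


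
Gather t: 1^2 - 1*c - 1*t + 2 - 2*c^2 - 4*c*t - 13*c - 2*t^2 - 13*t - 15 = -2*c^2 - 14*c - 2*t^2 + t*(-4*c - 14) - 12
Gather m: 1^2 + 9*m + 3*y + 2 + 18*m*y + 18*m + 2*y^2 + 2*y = m*(18*y + 27) + 2*y^2 + 5*y + 3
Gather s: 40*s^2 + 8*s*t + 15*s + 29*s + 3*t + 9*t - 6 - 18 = 40*s^2 + s*(8*t + 44) + 12*t - 24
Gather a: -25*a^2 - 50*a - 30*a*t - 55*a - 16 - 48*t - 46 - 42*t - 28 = -25*a^2 + a*(-30*t - 105) - 90*t - 90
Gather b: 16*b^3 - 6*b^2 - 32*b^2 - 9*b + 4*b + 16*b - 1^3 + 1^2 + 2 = 16*b^3 - 38*b^2 + 11*b + 2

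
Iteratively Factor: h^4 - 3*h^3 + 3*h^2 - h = (h)*(h^3 - 3*h^2 + 3*h - 1) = h*(h - 1)*(h^2 - 2*h + 1) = h*(h - 1)^2*(h - 1)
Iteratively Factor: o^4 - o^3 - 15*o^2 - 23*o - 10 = (o - 5)*(o^3 + 4*o^2 + 5*o + 2) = (o - 5)*(o + 1)*(o^2 + 3*o + 2) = (o - 5)*(o + 1)*(o + 2)*(o + 1)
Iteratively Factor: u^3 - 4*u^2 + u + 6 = (u - 2)*(u^2 - 2*u - 3) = (u - 3)*(u - 2)*(u + 1)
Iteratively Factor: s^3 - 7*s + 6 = (s + 3)*(s^2 - 3*s + 2) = (s - 2)*(s + 3)*(s - 1)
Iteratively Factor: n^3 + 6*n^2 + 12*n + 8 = (n + 2)*(n^2 + 4*n + 4) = (n + 2)^2*(n + 2)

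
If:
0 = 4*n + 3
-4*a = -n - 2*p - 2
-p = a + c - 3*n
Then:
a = p/2 + 5/16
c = -3*p/2 - 41/16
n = -3/4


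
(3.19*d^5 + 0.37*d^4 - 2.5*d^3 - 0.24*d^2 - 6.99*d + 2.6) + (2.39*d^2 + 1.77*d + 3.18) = 3.19*d^5 + 0.37*d^4 - 2.5*d^3 + 2.15*d^2 - 5.22*d + 5.78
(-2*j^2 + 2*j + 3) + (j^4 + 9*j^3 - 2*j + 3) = j^4 + 9*j^3 - 2*j^2 + 6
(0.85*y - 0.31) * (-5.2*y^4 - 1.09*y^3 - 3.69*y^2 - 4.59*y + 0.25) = -4.42*y^5 + 0.6855*y^4 - 2.7986*y^3 - 2.7576*y^2 + 1.6354*y - 0.0775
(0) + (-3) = -3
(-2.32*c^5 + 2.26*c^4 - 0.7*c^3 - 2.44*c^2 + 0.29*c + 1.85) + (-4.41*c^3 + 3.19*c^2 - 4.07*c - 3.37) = -2.32*c^5 + 2.26*c^4 - 5.11*c^3 + 0.75*c^2 - 3.78*c - 1.52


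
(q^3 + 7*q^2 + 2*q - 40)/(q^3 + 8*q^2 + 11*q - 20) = (q - 2)/(q - 1)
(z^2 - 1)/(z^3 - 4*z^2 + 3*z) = (z + 1)/(z*(z - 3))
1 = 1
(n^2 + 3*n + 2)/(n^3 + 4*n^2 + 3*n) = (n + 2)/(n*(n + 3))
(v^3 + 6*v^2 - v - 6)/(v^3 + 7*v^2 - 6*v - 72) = (v^2 - 1)/(v^2 + v - 12)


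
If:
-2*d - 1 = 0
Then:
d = -1/2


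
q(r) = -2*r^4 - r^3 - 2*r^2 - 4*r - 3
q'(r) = -8*r^3 - 3*r^2 - 4*r - 4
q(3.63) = -438.97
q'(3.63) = -440.71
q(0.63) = -6.88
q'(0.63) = -9.71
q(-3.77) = -366.78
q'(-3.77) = 397.10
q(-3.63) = -314.26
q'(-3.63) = 353.65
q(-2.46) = -63.62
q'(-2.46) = 106.78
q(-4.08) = -506.26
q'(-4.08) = 505.72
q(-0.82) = -1.42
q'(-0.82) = 1.67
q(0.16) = -3.70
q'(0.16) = -4.75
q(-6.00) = -2427.00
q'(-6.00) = 1640.00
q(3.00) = -222.00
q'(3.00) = -259.00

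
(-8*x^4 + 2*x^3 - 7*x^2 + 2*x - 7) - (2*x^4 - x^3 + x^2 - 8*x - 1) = -10*x^4 + 3*x^3 - 8*x^2 + 10*x - 6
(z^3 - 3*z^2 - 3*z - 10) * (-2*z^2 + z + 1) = -2*z^5 + 7*z^4 + 4*z^3 + 14*z^2 - 13*z - 10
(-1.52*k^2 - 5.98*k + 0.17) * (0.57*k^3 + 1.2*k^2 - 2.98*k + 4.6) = -0.8664*k^5 - 5.2326*k^4 - 2.5495*k^3 + 11.0324*k^2 - 28.0146*k + 0.782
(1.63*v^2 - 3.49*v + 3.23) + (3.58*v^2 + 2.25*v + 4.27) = 5.21*v^2 - 1.24*v + 7.5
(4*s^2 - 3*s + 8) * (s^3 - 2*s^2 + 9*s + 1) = 4*s^5 - 11*s^4 + 50*s^3 - 39*s^2 + 69*s + 8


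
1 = 1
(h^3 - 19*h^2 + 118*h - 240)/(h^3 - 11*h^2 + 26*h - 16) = (h^2 - 11*h + 30)/(h^2 - 3*h + 2)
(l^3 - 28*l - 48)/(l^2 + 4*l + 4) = (l^2 - 2*l - 24)/(l + 2)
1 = 1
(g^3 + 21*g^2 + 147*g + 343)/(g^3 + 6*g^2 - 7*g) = (g^2 + 14*g + 49)/(g*(g - 1))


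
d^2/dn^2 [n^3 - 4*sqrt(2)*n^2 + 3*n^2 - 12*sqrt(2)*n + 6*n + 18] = 6*n - 8*sqrt(2) + 6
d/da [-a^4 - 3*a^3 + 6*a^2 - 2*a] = -4*a^3 - 9*a^2 + 12*a - 2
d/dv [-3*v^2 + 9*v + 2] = 9 - 6*v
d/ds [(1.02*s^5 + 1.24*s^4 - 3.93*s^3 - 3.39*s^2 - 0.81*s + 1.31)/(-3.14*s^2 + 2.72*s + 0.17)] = (-9.6084*s^6 + 3.3104*s^5 + 23.3256*s^4 - 20.536*s^3 - 13.7685*s^2 + 7.0742*s - 3.7009)/(9.8596*s^4 - 17.0816*s^3 + 6.3308*s^2 + 0.9248*s + 0.0289)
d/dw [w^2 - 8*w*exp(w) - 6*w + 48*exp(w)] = -8*w*exp(w) + 2*w + 40*exp(w) - 6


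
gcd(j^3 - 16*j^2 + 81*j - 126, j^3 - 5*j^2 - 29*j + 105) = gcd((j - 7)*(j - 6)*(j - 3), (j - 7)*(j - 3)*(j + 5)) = j^2 - 10*j + 21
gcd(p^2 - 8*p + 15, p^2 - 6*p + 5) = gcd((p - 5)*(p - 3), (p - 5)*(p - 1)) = p - 5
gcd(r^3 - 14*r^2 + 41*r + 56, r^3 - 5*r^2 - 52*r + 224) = r - 8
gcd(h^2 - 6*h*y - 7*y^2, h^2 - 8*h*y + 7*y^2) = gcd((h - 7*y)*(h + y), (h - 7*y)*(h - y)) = -h + 7*y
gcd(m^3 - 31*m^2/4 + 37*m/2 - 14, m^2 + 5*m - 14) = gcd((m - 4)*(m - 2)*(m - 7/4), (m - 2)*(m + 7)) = m - 2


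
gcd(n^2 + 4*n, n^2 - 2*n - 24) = n + 4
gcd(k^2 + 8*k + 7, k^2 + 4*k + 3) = k + 1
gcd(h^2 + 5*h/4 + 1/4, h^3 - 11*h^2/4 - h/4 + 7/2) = h + 1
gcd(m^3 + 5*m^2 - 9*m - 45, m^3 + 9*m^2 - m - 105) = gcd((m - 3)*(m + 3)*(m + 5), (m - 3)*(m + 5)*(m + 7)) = m^2 + 2*m - 15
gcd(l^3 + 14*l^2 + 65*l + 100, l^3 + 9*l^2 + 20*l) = l^2 + 9*l + 20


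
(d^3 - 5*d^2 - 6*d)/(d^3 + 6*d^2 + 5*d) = (d - 6)/(d + 5)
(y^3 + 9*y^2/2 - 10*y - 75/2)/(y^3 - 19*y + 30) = (y + 5/2)/(y - 2)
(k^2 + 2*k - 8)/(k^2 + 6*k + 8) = (k - 2)/(k + 2)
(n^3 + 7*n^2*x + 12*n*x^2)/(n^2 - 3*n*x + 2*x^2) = n*(n^2 + 7*n*x + 12*x^2)/(n^2 - 3*n*x + 2*x^2)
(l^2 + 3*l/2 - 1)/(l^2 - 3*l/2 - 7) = (2*l - 1)/(2*l - 7)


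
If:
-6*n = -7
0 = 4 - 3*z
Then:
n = 7/6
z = 4/3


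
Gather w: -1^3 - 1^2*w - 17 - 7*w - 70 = -8*w - 88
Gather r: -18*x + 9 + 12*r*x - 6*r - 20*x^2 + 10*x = r*(12*x - 6) - 20*x^2 - 8*x + 9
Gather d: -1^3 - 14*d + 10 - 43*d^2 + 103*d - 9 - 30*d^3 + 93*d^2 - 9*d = -30*d^3 + 50*d^2 + 80*d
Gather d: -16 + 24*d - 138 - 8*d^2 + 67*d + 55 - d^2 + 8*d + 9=-9*d^2 + 99*d - 90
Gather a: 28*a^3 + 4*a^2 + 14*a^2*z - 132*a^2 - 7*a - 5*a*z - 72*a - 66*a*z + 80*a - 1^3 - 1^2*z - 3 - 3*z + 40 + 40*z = 28*a^3 + a^2*(14*z - 128) + a*(1 - 71*z) + 36*z + 36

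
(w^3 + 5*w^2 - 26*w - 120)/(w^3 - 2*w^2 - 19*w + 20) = (w + 6)/(w - 1)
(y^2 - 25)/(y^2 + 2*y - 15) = (y - 5)/(y - 3)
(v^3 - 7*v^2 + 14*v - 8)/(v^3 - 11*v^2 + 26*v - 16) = (v - 4)/(v - 8)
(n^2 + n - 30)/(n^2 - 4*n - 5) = (n + 6)/(n + 1)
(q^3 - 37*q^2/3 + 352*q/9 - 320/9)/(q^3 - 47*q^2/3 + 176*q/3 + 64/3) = (9*q^2 - 39*q + 40)/(3*(3*q^2 - 23*q - 8))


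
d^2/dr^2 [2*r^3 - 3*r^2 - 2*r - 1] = 12*r - 6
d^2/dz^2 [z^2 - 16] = 2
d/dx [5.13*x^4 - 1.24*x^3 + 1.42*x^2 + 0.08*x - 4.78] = 20.52*x^3 - 3.72*x^2 + 2.84*x + 0.08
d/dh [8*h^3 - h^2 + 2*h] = 24*h^2 - 2*h + 2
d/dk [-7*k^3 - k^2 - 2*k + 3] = -21*k^2 - 2*k - 2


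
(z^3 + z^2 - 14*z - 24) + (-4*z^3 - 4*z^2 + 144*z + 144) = -3*z^3 - 3*z^2 + 130*z + 120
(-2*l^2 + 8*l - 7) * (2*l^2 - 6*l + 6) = -4*l^4 + 28*l^3 - 74*l^2 + 90*l - 42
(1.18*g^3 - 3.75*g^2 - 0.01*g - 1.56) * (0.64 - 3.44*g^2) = -4.0592*g^5 + 12.9*g^4 + 0.7896*g^3 + 2.9664*g^2 - 0.0064*g - 0.9984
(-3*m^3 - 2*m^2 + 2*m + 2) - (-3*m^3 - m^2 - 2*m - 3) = -m^2 + 4*m + 5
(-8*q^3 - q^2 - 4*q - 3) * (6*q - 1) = -48*q^4 + 2*q^3 - 23*q^2 - 14*q + 3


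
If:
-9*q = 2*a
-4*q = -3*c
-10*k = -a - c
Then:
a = -9*q/2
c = 4*q/3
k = -19*q/60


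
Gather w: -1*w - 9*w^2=-9*w^2 - w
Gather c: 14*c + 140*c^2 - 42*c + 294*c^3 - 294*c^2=294*c^3 - 154*c^2 - 28*c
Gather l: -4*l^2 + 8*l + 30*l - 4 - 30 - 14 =-4*l^2 + 38*l - 48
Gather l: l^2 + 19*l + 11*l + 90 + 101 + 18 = l^2 + 30*l + 209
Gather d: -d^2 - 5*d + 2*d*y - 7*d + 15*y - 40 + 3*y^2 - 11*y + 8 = -d^2 + d*(2*y - 12) + 3*y^2 + 4*y - 32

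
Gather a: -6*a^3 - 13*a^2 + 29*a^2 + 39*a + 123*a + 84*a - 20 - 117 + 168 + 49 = -6*a^3 + 16*a^2 + 246*a + 80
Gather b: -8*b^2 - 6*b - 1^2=-8*b^2 - 6*b - 1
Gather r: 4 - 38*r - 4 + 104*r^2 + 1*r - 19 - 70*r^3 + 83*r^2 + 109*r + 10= -70*r^3 + 187*r^2 + 72*r - 9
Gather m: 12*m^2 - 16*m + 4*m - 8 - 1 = 12*m^2 - 12*m - 9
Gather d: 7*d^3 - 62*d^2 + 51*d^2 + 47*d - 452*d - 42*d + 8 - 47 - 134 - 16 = 7*d^3 - 11*d^2 - 447*d - 189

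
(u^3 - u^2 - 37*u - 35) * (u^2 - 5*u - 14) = u^5 - 6*u^4 - 46*u^3 + 164*u^2 + 693*u + 490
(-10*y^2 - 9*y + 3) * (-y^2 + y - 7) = 10*y^4 - y^3 + 58*y^2 + 66*y - 21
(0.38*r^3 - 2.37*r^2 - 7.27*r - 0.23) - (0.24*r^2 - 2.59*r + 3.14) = 0.38*r^3 - 2.61*r^2 - 4.68*r - 3.37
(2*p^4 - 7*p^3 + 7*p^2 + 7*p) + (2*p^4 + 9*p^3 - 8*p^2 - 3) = 4*p^4 + 2*p^3 - p^2 + 7*p - 3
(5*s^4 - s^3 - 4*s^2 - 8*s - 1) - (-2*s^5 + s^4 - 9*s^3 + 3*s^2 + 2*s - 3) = 2*s^5 + 4*s^4 + 8*s^3 - 7*s^2 - 10*s + 2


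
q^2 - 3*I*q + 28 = (q - 7*I)*(q + 4*I)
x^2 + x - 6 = (x - 2)*(x + 3)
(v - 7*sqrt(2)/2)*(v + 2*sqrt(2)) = v^2 - 3*sqrt(2)*v/2 - 14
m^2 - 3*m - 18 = (m - 6)*(m + 3)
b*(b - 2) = b^2 - 2*b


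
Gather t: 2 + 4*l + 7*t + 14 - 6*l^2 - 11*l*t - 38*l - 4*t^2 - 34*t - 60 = -6*l^2 - 34*l - 4*t^2 + t*(-11*l - 27) - 44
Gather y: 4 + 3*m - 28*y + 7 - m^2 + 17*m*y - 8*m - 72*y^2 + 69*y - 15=-m^2 - 5*m - 72*y^2 + y*(17*m + 41) - 4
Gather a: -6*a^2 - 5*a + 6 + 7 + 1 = -6*a^2 - 5*a + 14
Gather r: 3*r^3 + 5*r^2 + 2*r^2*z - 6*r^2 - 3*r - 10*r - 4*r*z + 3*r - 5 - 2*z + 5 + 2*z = 3*r^3 + r^2*(2*z - 1) + r*(-4*z - 10)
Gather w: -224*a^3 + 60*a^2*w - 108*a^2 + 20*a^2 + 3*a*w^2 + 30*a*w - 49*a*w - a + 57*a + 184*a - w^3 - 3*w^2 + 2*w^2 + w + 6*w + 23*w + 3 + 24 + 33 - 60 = -224*a^3 - 88*a^2 + 240*a - w^3 + w^2*(3*a - 1) + w*(60*a^2 - 19*a + 30)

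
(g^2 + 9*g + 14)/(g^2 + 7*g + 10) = (g + 7)/(g + 5)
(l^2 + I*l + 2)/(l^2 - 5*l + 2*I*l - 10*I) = (l - I)/(l - 5)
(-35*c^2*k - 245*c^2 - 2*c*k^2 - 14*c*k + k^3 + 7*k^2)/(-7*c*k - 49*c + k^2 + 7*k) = 5*c + k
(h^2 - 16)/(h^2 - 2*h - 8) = (h + 4)/(h + 2)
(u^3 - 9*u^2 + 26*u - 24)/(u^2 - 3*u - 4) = (u^2 - 5*u + 6)/(u + 1)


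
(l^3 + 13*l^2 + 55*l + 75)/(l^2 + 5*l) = l + 8 + 15/l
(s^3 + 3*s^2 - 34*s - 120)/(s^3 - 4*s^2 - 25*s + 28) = (s^2 - s - 30)/(s^2 - 8*s + 7)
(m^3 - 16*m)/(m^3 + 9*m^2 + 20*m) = (m - 4)/(m + 5)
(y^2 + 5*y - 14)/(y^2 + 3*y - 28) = (y - 2)/(y - 4)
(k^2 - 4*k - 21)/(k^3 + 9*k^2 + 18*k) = (k - 7)/(k*(k + 6))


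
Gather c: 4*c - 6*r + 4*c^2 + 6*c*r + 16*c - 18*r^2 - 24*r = 4*c^2 + c*(6*r + 20) - 18*r^2 - 30*r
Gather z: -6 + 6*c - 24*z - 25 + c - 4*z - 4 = 7*c - 28*z - 35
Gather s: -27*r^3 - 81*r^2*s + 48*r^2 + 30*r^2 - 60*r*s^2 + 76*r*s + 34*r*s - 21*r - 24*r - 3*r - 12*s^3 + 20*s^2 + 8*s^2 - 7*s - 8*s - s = -27*r^3 + 78*r^2 - 48*r - 12*s^3 + s^2*(28 - 60*r) + s*(-81*r^2 + 110*r - 16)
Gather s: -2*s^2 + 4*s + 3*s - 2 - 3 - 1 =-2*s^2 + 7*s - 6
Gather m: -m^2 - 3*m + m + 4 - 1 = -m^2 - 2*m + 3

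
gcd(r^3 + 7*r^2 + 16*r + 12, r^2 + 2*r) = r + 2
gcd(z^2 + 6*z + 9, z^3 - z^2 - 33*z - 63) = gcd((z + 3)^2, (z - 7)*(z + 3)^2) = z^2 + 6*z + 9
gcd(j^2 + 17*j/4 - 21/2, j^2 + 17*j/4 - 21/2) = j^2 + 17*j/4 - 21/2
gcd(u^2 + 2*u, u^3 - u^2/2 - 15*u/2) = u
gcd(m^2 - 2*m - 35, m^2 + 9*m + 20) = m + 5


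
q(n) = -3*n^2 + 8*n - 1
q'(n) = 8 - 6*n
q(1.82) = 3.62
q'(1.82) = -2.92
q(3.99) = -16.84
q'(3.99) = -15.94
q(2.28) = 1.64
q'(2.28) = -5.68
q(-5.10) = -119.83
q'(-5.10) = 38.60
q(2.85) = -2.57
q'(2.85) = -9.10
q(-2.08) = -30.62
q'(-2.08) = 20.48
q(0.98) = 3.96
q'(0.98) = 2.12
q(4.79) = -31.51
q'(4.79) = -20.74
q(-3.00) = -52.00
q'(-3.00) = 26.00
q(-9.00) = -316.00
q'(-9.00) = 62.00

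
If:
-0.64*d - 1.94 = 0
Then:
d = -3.03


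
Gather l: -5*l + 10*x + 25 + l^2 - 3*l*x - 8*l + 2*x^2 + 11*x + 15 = l^2 + l*(-3*x - 13) + 2*x^2 + 21*x + 40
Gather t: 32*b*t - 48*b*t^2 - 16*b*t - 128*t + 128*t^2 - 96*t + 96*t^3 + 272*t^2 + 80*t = 96*t^3 + t^2*(400 - 48*b) + t*(16*b - 144)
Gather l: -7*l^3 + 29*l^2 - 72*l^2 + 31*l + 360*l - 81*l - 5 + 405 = -7*l^3 - 43*l^2 + 310*l + 400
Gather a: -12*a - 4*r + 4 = -12*a - 4*r + 4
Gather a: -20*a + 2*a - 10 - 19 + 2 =-18*a - 27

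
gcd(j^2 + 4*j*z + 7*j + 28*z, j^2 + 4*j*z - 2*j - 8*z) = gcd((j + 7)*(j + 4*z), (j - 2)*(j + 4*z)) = j + 4*z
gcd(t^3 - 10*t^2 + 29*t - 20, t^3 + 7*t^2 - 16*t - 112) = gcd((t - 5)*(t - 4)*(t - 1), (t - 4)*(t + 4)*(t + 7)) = t - 4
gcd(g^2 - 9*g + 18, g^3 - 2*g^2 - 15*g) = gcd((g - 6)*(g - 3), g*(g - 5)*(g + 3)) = 1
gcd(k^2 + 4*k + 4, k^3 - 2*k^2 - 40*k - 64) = k + 2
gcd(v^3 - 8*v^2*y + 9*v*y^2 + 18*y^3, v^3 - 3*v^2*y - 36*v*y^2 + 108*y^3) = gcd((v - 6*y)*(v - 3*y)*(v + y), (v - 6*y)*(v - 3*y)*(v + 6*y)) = v^2 - 9*v*y + 18*y^2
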